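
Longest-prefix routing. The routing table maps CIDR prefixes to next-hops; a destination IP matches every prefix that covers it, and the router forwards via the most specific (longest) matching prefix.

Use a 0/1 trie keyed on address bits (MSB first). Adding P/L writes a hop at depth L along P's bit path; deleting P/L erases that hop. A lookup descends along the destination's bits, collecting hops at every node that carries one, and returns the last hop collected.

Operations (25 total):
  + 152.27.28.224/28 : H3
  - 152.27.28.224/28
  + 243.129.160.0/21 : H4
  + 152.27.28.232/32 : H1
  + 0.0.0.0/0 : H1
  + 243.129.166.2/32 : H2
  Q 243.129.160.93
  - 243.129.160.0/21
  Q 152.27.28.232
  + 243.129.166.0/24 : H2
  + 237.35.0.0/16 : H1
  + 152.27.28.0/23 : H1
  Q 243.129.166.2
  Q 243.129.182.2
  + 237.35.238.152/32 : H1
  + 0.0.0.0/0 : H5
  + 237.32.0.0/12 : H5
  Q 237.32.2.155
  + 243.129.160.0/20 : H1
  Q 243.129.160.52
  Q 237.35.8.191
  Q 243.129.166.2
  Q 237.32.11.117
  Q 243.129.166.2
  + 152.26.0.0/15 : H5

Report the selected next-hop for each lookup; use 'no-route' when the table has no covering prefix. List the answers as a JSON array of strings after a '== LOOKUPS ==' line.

Process each operation:
  add 152.27.28.224/28 -> H3 at depth 28
  - 152.27.28.224/28 clear@28
  add 243.129.160.0/21 -> H4 at depth 21
  add 152.27.28.232/32 -> H1 at depth 32
  add 0.0.0.0/0 -> H1 at depth 0
  add 243.129.166.2/32 -> H2 at depth 32
  Q 243.129.160.93: descend 111100111000000110100 ; hops seen [H1,H4] ; pick H4
  - 243.129.160.0/21 clear@21
  Q 152.27.28.232: descend 10011000000110110001110011101000 ; hops seen [H1,H1] ; pick H1
  add 243.129.166.0/24 -> H2 at depth 24
  add 237.35.0.0/16 -> H1 at depth 16
  add 152.27.28.0/23 -> H1 at depth 23
  Q 243.129.166.2: descend 11110011100000011010011000000010 ; hops seen [H1,H2,H2] ; pick H2
  Q 243.129.182.2: descend 1111001110000001101 ; hops seen [H1] ; pick H1
  add 237.35.238.152/32 -> H1 at depth 32
  add 0.0.0.0/0 -> H5 at depth 0
  add 237.32.0.0/12 -> H5 at depth 12
  Q 237.32.2.155: descend 11101101001000 ; hops seen [H5,H5] ; pick H5
  add 243.129.160.0/20 -> H1 at depth 20
  Q 243.129.160.52: descend 111100111000000110100 ; hops seen [H5,H1] ; pick H1
  Q 237.35.8.191: descend 1110110100100011 ; hops seen [H5,H5,H1] ; pick H1
  Q 243.129.166.2: descend 11110011100000011010011000000010 ; hops seen [H5,H1,H2,H2] ; pick H2
  Q 237.32.11.117: descend 11101101001000 ; hops seen [H5,H5] ; pick H5
  Q 243.129.166.2: descend 11110011100000011010011000000010 ; hops seen [H5,H1,H2,H2] ; pick H2
  add 152.26.0.0/15 -> H5 at depth 15

== LOOKUPS ==
["H4","H1","H2","H1","H5","H1","H1","H2","H5","H2"]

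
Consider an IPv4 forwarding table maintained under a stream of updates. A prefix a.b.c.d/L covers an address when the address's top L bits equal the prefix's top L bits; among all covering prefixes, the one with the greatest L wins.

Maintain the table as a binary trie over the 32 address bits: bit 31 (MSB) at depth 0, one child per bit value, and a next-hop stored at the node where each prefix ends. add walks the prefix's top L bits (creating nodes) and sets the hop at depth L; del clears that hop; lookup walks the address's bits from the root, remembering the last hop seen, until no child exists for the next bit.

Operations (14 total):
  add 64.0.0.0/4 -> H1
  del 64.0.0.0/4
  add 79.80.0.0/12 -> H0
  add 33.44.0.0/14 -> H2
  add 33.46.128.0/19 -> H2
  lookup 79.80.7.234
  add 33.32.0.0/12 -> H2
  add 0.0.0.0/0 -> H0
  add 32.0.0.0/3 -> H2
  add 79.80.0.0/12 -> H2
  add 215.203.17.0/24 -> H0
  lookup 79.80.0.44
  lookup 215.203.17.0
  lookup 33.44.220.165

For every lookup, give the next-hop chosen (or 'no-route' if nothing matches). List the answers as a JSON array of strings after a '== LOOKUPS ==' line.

Apply in order:
  add 64.0.0.0/4 -> H1 at depth 4
  del 64.0.0.0/4 (clear depth 4)
  add 79.80.0.0/12 -> H0 at depth 12
  add 33.44.0.0/14 -> H2 at depth 14
  add 33.46.128.0/19 -> H2 at depth 19
  ? 79.80.7.234  path d0:-→d1:-→d2:-→d3:-→d4:-→d5:-→d6:-→d7:-→d8:-→d9:-→d10:-→d11:-→d12:H0  best=H0
  add 33.32.0.0/12 -> H2 at depth 12
  add 0.0.0.0/0 -> H0 at depth 0
  add 32.0.0.0/3 -> H2 at depth 3
  add 79.80.0.0/12 -> H2 at depth 12
  add 215.203.17.0/24 -> H0 at depth 24
  ? 79.80.0.44  path d0:H0→d1:-→d2:-→d3:-→d4:-→d5:-→d6:-→d7:-→d8:-→d9:-→d10:-→d11:-→d12:H2  best=H2
  ? 215.203.17.0  path d0:H0→d1:-→d2:-→d3:-→d4:-→d5:-→d6:-→d7:-→d8:-→d9:-→d10:-→d11:-→d12:-→d13:-→d14:-→d15:-→d16:-→d17:-→d18:-→d19:-→d20:-→d21:-→d22:-→d23:-→d24:H0  best=H0
  ? 33.44.220.165  path d0:H0→d1:-→d2:-→d3:H2→d4:-→d5:-→d6:-→d7:-→d8:-→d9:-→d10:-→d11:-→d12:H2→d13:-→d14:H2  best=H2

== LOOKUPS ==
["H0","H2","H0","H2"]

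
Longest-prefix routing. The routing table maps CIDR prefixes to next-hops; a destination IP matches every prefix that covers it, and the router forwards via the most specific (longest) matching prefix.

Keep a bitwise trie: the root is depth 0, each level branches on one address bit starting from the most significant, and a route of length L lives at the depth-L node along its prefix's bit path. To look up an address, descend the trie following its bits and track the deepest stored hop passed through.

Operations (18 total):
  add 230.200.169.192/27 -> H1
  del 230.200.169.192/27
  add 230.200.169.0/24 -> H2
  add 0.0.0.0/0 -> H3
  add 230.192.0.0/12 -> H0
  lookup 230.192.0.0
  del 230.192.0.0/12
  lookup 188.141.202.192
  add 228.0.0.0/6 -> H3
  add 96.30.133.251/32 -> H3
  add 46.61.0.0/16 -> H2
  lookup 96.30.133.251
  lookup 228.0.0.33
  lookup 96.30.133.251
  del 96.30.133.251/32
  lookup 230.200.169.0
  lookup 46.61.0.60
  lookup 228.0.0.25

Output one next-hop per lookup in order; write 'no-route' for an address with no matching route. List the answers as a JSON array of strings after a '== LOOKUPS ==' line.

Apply in order:
  + 230.200.169.192/27 (H1) depth=27
  del 230.200.169.192/27 (clear depth 27)
  + 230.200.169.0/24 (H2) depth=24
  + 0.0.0.0/0 (H3) depth=0
  + 230.192.0.0/12 (H0) depth=12
  Q 230.192.0.0: descend 111001101100 ; hops seen [H3,H0] ; pick H0
  del 230.192.0.0/12 (clear depth 12)
  Q 188.141.202.192: descend 1 ; hops seen [H3] ; pick H3
  + 228.0.0.0/6 (H3) depth=6
  + 96.30.133.251/32 (H3) depth=32
  + 46.61.0.0/16 (H2) depth=16
  Q 96.30.133.251: descend 01100000000111101000010111111011 ; hops seen [H3,H3] ; pick H3
  Q 228.0.0.33: descend 111001 ; hops seen [H3,H3] ; pick H3
  Q 96.30.133.251: descend 01100000000111101000010111111011 ; hops seen [H3,H3] ; pick H3
  del 96.30.133.251/32 (clear depth 32)
  Q 230.200.169.0: descend 111001101100100010101001 ; hops seen [H3,H3,H2] ; pick H2
  Q 46.61.0.60: descend 0010111000111101 ; hops seen [H3,H2] ; pick H2
  Q 228.0.0.25: descend 111001 ; hops seen [H3,H3] ; pick H3

== LOOKUPS ==
["H0","H3","H3","H3","H3","H2","H2","H3"]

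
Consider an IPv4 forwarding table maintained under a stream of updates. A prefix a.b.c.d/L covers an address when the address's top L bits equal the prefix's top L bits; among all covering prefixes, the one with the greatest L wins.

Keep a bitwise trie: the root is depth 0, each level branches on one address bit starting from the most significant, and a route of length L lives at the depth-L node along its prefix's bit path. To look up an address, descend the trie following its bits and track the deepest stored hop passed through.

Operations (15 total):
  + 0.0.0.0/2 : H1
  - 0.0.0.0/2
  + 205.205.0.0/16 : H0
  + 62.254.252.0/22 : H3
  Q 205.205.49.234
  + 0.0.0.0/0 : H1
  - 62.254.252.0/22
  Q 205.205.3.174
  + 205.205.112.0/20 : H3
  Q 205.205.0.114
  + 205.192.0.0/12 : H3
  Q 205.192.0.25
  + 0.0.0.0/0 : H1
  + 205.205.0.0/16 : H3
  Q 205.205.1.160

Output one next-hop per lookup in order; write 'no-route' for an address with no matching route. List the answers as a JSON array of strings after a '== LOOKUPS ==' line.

Apply in order:
  add 0.0.0.0/2 -> H1 at depth 2
  - 0.0.0.0/2 clear@2
  add 205.205.0.0/16 -> H0 at depth 16
  add 62.254.252.0/22 -> H3 at depth 22
  Q 205.205.49.234: descend 1100110111001101 ; hops seen [H0] ; pick H0
  add 0.0.0.0/0 -> H1 at depth 0
  - 62.254.252.0/22 clear@22
  Q 205.205.3.174: descend 1100110111001101 ; hops seen [H1,H0] ; pick H0
  add 205.205.112.0/20 -> H3 at depth 20
  Q 205.205.0.114: descend 11001101110011010 ; hops seen [H1,H0] ; pick H0
  add 205.192.0.0/12 -> H3 at depth 12
  Q 205.192.0.25: descend 110011011100 ; hops seen [H1,H3] ; pick H3
  add 0.0.0.0/0 -> H1 at depth 0
  add 205.205.0.0/16 -> H3 at depth 16
  Q 205.205.1.160: descend 11001101110011010 ; hops seen [H1,H3,H3] ; pick H3

== LOOKUPS ==
["H0","H0","H0","H3","H3"]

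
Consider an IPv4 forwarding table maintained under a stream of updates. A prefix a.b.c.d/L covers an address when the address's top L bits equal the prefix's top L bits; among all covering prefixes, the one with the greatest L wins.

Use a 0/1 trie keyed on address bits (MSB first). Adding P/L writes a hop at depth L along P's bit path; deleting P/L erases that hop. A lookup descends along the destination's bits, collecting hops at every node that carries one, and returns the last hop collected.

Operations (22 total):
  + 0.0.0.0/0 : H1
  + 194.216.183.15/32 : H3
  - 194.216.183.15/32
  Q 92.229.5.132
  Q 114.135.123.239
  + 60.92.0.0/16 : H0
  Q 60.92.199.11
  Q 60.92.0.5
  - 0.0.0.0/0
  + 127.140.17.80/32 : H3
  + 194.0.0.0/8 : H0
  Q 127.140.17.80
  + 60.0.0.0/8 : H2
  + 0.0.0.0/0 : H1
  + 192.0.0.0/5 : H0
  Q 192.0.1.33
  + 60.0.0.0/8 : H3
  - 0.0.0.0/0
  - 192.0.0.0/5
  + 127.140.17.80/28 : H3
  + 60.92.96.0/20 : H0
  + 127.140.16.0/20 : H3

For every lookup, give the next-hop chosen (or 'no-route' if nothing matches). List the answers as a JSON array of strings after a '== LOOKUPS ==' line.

Trace:
  + 0.0.0.0/0 (H1) depth=0
  + 194.216.183.15/32 (H3) depth=32
  del 194.216.183.15/32 (clear depth 32)
  Q 92.229.5.132: descend ε ; hops seen [H1] ; pick H1
  Q 114.135.123.239: descend ε ; hops seen [H1] ; pick H1
  + 60.92.0.0/16 (H0) depth=16
  Q 60.92.199.11: descend 0011110001011100 ; hops seen [H1,H0] ; pick H0
  Q 60.92.0.5: descend 0011110001011100 ; hops seen [H1,H0] ; pick H0
  del 0.0.0.0/0 (clear depth 0)
  + 127.140.17.80/32 (H3) depth=32
  + 194.0.0.0/8 (H0) depth=8
  Q 127.140.17.80: descend 01111111100011000001000101010000 ; hops seen [H3] ; pick H3
  + 60.0.0.0/8 (H2) depth=8
  + 0.0.0.0/0 (H1) depth=0
  + 192.0.0.0/5 (H0) depth=5
  Q 192.0.1.33: descend 110000 ; hops seen [H1,H0] ; pick H0
  + 60.0.0.0/8 (H3) depth=8
  del 0.0.0.0/0 (clear depth 0)
  del 192.0.0.0/5 (clear depth 5)
  + 127.140.17.80/28 (H3) depth=28
  + 60.92.96.0/20 (H0) depth=20
  + 127.140.16.0/20 (H3) depth=20

== LOOKUPS ==
["H1","H1","H0","H0","H3","H0"]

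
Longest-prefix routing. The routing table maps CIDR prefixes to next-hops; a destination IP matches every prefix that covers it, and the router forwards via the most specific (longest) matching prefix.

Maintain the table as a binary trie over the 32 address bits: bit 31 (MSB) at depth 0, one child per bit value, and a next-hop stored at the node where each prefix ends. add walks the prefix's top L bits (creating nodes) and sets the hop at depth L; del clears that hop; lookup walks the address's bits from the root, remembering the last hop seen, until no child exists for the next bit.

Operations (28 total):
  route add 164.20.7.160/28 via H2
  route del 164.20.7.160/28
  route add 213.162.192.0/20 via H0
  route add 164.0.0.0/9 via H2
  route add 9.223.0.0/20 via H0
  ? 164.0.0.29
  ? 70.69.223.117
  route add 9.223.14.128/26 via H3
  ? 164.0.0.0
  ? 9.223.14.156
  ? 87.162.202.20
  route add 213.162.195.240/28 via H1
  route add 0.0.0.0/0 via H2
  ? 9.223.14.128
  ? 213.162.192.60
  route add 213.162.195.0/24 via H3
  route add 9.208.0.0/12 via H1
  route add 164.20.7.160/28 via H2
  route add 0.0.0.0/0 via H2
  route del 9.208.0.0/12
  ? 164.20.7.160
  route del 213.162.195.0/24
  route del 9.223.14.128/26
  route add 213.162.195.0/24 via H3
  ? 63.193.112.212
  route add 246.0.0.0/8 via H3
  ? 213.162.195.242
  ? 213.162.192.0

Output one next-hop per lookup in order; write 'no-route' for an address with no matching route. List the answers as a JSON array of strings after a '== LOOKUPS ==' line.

Apply in order:
  add 164.20.7.160/28 -> H2 at depth 28
  del 164.20.7.160/28 (clear depth 28)
  add 213.162.192.0/20 -> H0 at depth 20
  add 164.0.0.0/9 -> H2 at depth 9
  add 9.223.0.0/20 -> H0 at depth 20
  ? 164.0.0.29  path d0:-→d1:-→d2:-→d3:-→d4:-→d5:-→d6:-→d7:-→d8:-→d9:H2→d10:-→d11:-  best=H2
  ? 70.69.223.117  path d0:-→d1:-  best=no-route
  add 9.223.14.128/26 -> H3 at depth 26
  ? 164.0.0.0  path d0:-→d1:-→d2:-→d3:-→d4:-→d5:-→d6:-→d7:-→d8:-→d9:H2→d10:-→d11:-  best=H2
  ? 9.223.14.156  path d0:-→d1:-→d2:-→d3:-→d4:-→d5:-→d6:-→d7:-→d8:-→d9:-→d10:-→d11:-→d12:-→d13:-→d14:-→d15:-→d16:-→d17:-→d18:-→d19:-→d20:H0→d21:-→d22:-→d23:-→d24:-→d25:-→d26:H3  best=H3
  ? 87.162.202.20  path d0:-→d1:-  best=no-route
  add 213.162.195.240/28 -> H1 at depth 28
  add 0.0.0.0/0 -> H2 at depth 0
  ? 9.223.14.128  path d0:H2→d1:-→d2:-→d3:-→d4:-→d5:-→d6:-→d7:-→d8:-→d9:-→d10:-→d11:-→d12:-→d13:-→d14:-→d15:-→d16:-→d17:-→d18:-→d19:-→d20:H0→d21:-→d22:-→d23:-→d24:-→d25:-→d26:H3  best=H3
  ? 213.162.192.60  path d0:H2→d1:-→d2:-→d3:-→d4:-→d5:-→d6:-→d7:-→d8:-→d9:-→d10:-→d11:-→d12:-→d13:-→d14:-→d15:-→d16:-→d17:-→d18:-→d19:-→d20:H0→d21:-→d22:-  best=H0
  add 213.162.195.0/24 -> H3 at depth 24
  add 9.208.0.0/12 -> H1 at depth 12
  add 164.20.7.160/28 -> H2 at depth 28
  add 0.0.0.0/0 -> H2 at depth 0
  del 9.208.0.0/12 (clear depth 12)
  ? 164.20.7.160  path d0:H2→d1:-→d2:-→d3:-→d4:-→d5:-→d6:-→d7:-→d8:-→d9:H2→d10:-→d11:-→d12:-→d13:-→d14:-→d15:-→d16:-→d17:-→d18:-→d19:-→d20:-→d21:-→d22:-→d23:-→d24:-→d25:-→d26:-→d27:-→d28:H2  best=H2
  del 213.162.195.0/24 (clear depth 24)
  del 9.223.14.128/26 (clear depth 26)
  add 213.162.195.0/24 -> H3 at depth 24
  ? 63.193.112.212  path d0:H2→d1:-→d2:-  best=H2
  add 246.0.0.0/8 -> H3 at depth 8
  ? 213.162.195.242  path d0:H2→d1:-→d2:-→d3:-→d4:-→d5:-→d6:-→d7:-→d8:-→d9:-→d10:-→d11:-→d12:-→d13:-→d14:-→d15:-→d16:-→d17:-→d18:-→d19:-→d20:H0→d21:-→d22:-→d23:-→d24:H3→d25:-→d26:-→d27:-→d28:H1  best=H1
  ? 213.162.192.0  path d0:H2→d1:-→d2:-→d3:-→d4:-→d5:-→d6:-→d7:-→d8:-→d9:-→d10:-→d11:-→d12:-→d13:-→d14:-→d15:-→d16:-→d17:-→d18:-→d19:-→d20:H0→d21:-→d22:-  best=H0

== LOOKUPS ==
["H2","no-route","H2","H3","no-route","H3","H0","H2","H2","H1","H0"]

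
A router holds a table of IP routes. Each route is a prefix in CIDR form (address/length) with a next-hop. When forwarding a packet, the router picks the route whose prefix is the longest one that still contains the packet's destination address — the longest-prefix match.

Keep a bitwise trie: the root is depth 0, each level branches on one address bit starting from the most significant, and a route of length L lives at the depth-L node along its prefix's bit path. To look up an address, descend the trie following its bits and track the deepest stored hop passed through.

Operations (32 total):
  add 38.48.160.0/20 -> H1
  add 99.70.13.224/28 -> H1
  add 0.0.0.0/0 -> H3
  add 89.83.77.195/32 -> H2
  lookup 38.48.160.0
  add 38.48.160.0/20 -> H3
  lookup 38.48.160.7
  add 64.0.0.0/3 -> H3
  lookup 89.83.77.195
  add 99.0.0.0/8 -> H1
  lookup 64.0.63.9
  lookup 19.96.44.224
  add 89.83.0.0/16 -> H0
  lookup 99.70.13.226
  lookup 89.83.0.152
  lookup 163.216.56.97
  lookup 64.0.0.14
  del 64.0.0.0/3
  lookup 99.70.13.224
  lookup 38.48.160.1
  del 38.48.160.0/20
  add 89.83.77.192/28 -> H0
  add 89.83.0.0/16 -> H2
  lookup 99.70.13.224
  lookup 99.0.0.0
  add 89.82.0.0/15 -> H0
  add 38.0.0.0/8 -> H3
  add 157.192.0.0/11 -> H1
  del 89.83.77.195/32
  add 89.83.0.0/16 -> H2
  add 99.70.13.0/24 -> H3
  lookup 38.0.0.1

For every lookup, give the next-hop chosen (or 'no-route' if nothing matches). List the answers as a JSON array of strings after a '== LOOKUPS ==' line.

Apply in order:
  add 38.48.160.0/20 -> H1 at depth 20
  add 99.70.13.224/28 -> H1 at depth 28
  add 0.0.0.0/0 -> H3 at depth 0
  add 89.83.77.195/32 -> H2 at depth 32
  Q 38.48.160.0: descend 00100110001100001010 ; hops seen [H3,H1] ; pick H1
  add 38.48.160.0/20 -> H3 at depth 20
  Q 38.48.160.7: descend 00100110001100001010 ; hops seen [H3,H3] ; pick H3
  add 64.0.0.0/3 -> H3 at depth 3
  Q 89.83.77.195: descend 01011001010100110100110111000011 ; hops seen [H3,H3,H2] ; pick H2
  add 99.0.0.0/8 -> H1 at depth 8
  Q 64.0.63.9: descend 010 ; hops seen [H3,H3] ; pick H3
  Q 19.96.44.224: descend 00 ; hops seen [H3] ; pick H3
  add 89.83.0.0/16 -> H0 at depth 16
  Q 99.70.13.226: descend 0110001101000110000011011110 ; hops seen [H3,H1,H1] ; pick H1
  Q 89.83.0.152: descend 01011001010100110 ; hops seen [H3,H3,H0] ; pick H0
  Q 163.216.56.97: descend ε ; hops seen [H3] ; pick H3
  Q 64.0.0.14: descend 010 ; hops seen [H3,H3] ; pick H3
  - 64.0.0.0/3 clear@3
  Q 99.70.13.224: descend 0110001101000110000011011110 ; hops seen [H3,H1,H1] ; pick H1
  Q 38.48.160.1: descend 00100110001100001010 ; hops seen [H3,H3] ; pick H3
  - 38.48.160.0/20 clear@20
  add 89.83.77.192/28 -> H0 at depth 28
  add 89.83.0.0/16 -> H2 at depth 16
  Q 99.70.13.224: descend 0110001101000110000011011110 ; hops seen [H3,H1,H1] ; pick H1
  Q 99.0.0.0: descend 011000110 ; hops seen [H3,H1] ; pick H1
  add 89.82.0.0/15 -> H0 at depth 15
  add 38.0.0.0/8 -> H3 at depth 8
  add 157.192.0.0/11 -> H1 at depth 11
  - 89.83.77.195/32 clear@32
  add 89.83.0.0/16 -> H2 at depth 16
  add 99.70.13.0/24 -> H3 at depth 24
  Q 38.0.0.1: descend 0010011000 ; hops seen [H3,H3] ; pick H3

== LOOKUPS ==
["H1","H3","H2","H3","H3","H1","H0","H3","H3","H1","H3","H1","H1","H3"]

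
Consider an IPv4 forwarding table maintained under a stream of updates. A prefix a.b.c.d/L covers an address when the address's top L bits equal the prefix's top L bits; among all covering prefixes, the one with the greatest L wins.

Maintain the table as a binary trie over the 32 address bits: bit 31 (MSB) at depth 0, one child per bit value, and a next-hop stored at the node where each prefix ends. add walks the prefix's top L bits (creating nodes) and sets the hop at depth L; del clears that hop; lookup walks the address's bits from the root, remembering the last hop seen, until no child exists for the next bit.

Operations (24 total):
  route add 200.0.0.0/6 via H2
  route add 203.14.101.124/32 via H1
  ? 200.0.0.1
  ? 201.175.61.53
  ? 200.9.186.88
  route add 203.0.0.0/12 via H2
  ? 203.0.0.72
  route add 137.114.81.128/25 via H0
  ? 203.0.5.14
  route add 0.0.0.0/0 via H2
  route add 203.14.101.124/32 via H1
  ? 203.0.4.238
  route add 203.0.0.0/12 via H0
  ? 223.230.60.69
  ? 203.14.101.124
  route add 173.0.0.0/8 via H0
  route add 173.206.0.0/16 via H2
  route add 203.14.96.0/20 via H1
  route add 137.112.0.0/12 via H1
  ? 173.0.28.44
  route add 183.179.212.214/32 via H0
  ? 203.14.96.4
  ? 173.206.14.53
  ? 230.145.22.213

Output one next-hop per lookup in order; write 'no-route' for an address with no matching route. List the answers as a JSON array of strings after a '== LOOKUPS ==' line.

Process each operation:
  add 200.0.0.0/6 -> H2 at depth 6
  add 203.14.101.124/32 -> H1 at depth 32
  Q 200.0.0.1: descend 110010 ; hops seen [H2] ; pick H2
  Q 201.175.61.53: descend 110010 ; hops seen [H2] ; pick H2
  Q 200.9.186.88: descend 110010 ; hops seen [H2] ; pick H2
  add 203.0.0.0/12 -> H2 at depth 12
  Q 203.0.0.72: descend 110010110000 ; hops seen [H2,H2] ; pick H2
  add 137.114.81.128/25 -> H0 at depth 25
  Q 203.0.5.14: descend 110010110000 ; hops seen [H2,H2] ; pick H2
  add 0.0.0.0/0 -> H2 at depth 0
  add 203.14.101.124/32 -> H1 at depth 32
  Q 203.0.4.238: descend 110010110000 ; hops seen [H2,H2,H2] ; pick H2
  add 203.0.0.0/12 -> H0 at depth 12
  Q 223.230.60.69: descend 110 ; hops seen [H2] ; pick H2
  Q 203.14.101.124: descend 11001011000011100110010101111100 ; hops seen [H2,H2,H0,H1] ; pick H1
  add 173.0.0.0/8 -> H0 at depth 8
  add 173.206.0.0/16 -> H2 at depth 16
  add 203.14.96.0/20 -> H1 at depth 20
  add 137.112.0.0/12 -> H1 at depth 12
  Q 173.0.28.44: descend 10101101 ; hops seen [H2,H0] ; pick H0
  add 183.179.212.214/32 -> H0 at depth 32
  Q 203.14.96.4: descend 110010110000111001100 ; hops seen [H2,H2,H0,H1] ; pick H1
  Q 173.206.14.53: descend 1010110111001110 ; hops seen [H2,H0,H2] ; pick H2
  Q 230.145.22.213: descend 11 ; hops seen [H2] ; pick H2

== LOOKUPS ==
["H2","H2","H2","H2","H2","H2","H2","H1","H0","H1","H2","H2"]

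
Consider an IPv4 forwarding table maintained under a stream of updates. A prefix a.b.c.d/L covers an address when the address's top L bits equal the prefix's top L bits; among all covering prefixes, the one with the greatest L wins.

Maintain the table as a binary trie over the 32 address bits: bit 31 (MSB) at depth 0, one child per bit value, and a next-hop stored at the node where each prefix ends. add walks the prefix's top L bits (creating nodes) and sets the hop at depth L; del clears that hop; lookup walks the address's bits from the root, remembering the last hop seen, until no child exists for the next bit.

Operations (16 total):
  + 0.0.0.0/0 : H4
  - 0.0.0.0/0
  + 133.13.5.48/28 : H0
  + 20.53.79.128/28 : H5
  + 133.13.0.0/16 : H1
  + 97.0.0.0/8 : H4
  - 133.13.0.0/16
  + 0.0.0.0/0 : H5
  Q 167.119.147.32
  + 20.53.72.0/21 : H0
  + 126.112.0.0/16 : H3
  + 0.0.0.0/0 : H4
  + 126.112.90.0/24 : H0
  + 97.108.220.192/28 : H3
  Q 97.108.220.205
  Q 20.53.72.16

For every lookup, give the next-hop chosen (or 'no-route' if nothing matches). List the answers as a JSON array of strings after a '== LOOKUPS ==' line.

Trace:
  + 0.0.0.0/0 (H4) depth=0
  - 0.0.0.0/0 clear@0
  + 133.13.5.48/28 (H0) depth=28
  + 20.53.79.128/28 (H5) depth=28
  + 133.13.0.0/16 (H1) depth=16
  + 97.0.0.0/8 (H4) depth=8
  - 133.13.0.0/16 clear@16
  + 0.0.0.0/0 (H5) depth=0
  Q 167.119.147.32: descend 10 ; hops seen [H5] ; pick H5
  + 20.53.72.0/21 (H0) depth=21
  + 126.112.0.0/16 (H3) depth=16
  + 0.0.0.0/0 (H4) depth=0
  + 126.112.90.0/24 (H0) depth=24
  + 97.108.220.192/28 (H3) depth=28
  Q 97.108.220.205: descend 0110000101101100110111001100 ; hops seen [H4,H4,H3] ; pick H3
  Q 20.53.72.16: descend 000101000011010101001 ; hops seen [H4,H0] ; pick H0

== LOOKUPS ==
["H5","H3","H0"]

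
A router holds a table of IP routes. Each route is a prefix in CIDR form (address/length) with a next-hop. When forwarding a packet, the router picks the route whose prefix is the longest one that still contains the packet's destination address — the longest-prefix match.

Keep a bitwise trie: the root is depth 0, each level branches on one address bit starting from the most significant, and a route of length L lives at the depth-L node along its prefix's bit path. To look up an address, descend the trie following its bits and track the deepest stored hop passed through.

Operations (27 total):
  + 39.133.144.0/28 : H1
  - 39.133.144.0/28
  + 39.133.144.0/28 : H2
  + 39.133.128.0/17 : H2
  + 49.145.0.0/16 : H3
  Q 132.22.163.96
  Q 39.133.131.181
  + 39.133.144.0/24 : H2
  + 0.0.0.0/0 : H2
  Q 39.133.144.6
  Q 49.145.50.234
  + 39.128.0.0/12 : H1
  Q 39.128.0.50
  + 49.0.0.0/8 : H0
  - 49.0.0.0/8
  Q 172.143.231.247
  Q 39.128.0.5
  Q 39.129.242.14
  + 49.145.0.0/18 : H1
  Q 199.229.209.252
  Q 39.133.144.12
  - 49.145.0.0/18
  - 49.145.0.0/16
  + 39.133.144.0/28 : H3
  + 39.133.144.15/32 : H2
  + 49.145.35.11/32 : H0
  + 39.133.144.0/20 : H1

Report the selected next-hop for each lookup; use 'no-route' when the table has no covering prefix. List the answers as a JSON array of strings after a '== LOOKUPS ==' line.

Trace:
  + 39.133.144.0/28 (H1) depth=28
  del 39.133.144.0/28 (clear depth 28)
  + 39.133.144.0/28 (H2) depth=28
  + 39.133.128.0/17 (H2) depth=17
  + 49.145.0.0/16 (H3) depth=16
  ? 132.22.163.96  path d0:-  best=no-route
  ? 39.133.131.181  path d0:-→d1:-→d2:-→d3:-→d4:-→d5:-→d6:-→d7:-→d8:-→d9:-→d10:-→d11:-→d12:-→d13:-→d14:-→d15:-→d16:-→d17:H2→d18:-→d19:-  best=H2
  + 39.133.144.0/24 (H2) depth=24
  + 0.0.0.0/0 (H2) depth=0
  ? 39.133.144.6  path d0:H2→d1:-→d2:-→d3:-→d4:-→d5:-→d6:-→d7:-→d8:-→d9:-→d10:-→d11:-→d12:-→d13:-→d14:-→d15:-→d16:-→d17:H2→d18:-→d19:-→d20:-→d21:-→d22:-→d23:-→d24:H2→d25:-→d26:-→d27:-→d28:H2  best=H2
  ? 49.145.50.234  path d0:H2→d1:-→d2:-→d3:-→d4:-→d5:-→d6:-→d7:-→d8:-→d9:-→d10:-→d11:-→d12:-→d13:-→d14:-→d15:-→d16:H3  best=H3
  + 39.128.0.0/12 (H1) depth=12
  ? 39.128.0.50  path d0:H2→d1:-→d2:-→d3:-→d4:-→d5:-→d6:-→d7:-→d8:-→d9:-→d10:-→d11:-→d12:H1→d13:-  best=H1
  + 49.0.0.0/8 (H0) depth=8
  del 49.0.0.0/8 (clear depth 8)
  ? 172.143.231.247  path d0:H2  best=H2
  ? 39.128.0.5  path d0:H2→d1:-→d2:-→d3:-→d4:-→d5:-→d6:-→d7:-→d8:-→d9:-→d10:-→d11:-→d12:H1→d13:-  best=H1
  ? 39.129.242.14  path d0:H2→d1:-→d2:-→d3:-→d4:-→d5:-→d6:-→d7:-→d8:-→d9:-→d10:-→d11:-→d12:H1→d13:-  best=H1
  + 49.145.0.0/18 (H1) depth=18
  ? 199.229.209.252  path d0:H2  best=H2
  ? 39.133.144.12  path d0:H2→d1:-→d2:-→d3:-→d4:-→d5:-→d6:-→d7:-→d8:-→d9:-→d10:-→d11:-→d12:H1→d13:-→d14:-→d15:-→d16:-→d17:H2→d18:-→d19:-→d20:-→d21:-→d22:-→d23:-→d24:H2→d25:-→d26:-→d27:-→d28:H2  best=H2
  del 49.145.0.0/18 (clear depth 18)
  del 49.145.0.0/16 (clear depth 16)
  + 39.133.144.0/28 (H3) depth=28
  + 39.133.144.15/32 (H2) depth=32
  + 49.145.35.11/32 (H0) depth=32
  + 39.133.144.0/20 (H1) depth=20

== LOOKUPS ==
["no-route","H2","H2","H3","H1","H2","H1","H1","H2","H2"]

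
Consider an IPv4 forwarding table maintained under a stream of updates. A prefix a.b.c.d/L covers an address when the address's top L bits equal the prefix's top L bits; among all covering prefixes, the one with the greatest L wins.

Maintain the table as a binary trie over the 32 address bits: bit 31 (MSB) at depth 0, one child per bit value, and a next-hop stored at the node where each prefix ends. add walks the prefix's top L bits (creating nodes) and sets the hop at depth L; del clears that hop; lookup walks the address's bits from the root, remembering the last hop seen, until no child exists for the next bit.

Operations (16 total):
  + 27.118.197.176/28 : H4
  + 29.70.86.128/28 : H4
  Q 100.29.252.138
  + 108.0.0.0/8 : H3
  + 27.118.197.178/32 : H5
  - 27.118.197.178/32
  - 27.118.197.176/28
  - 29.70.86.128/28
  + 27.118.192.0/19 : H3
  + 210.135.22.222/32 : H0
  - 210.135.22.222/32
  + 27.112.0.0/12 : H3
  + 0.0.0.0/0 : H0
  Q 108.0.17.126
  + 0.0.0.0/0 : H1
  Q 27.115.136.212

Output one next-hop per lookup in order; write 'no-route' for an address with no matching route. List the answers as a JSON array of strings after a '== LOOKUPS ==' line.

Trace:
  + 27.118.197.176/28 (H4) depth=28
  + 29.70.86.128/28 (H4) depth=28
  lookup 100.29.252.138: bits 0 walk d0:-→d1:- -> no-route
  + 108.0.0.0/8 (H3) depth=8
  + 27.118.197.178/32 (H5) depth=32
  - 27.118.197.178/32 clear@32
  - 27.118.197.176/28 clear@28
  - 29.70.86.128/28 clear@28
  + 27.118.192.0/19 (H3) depth=19
  + 210.135.22.222/32 (H0) depth=32
  - 210.135.22.222/32 clear@32
  + 27.112.0.0/12 (H3) depth=12
  + 0.0.0.0/0 (H0) depth=0
  lookup 108.0.17.126: bits 01101100 walk d0:H0→d1:-→d2:-→d3:-→d4:-→d5:-→d6:-→d7:-→d8:H3 -> H3
  + 0.0.0.0/0 (H1) depth=0
  lookup 27.115.136.212: bits 0001101101110 walk d0:H1→d1:-→d2:-→d3:-→d4:-→d5:-→d6:-→d7:-→d8:-→d9:-→d10:-→d11:-→d12:H3→d13:- -> H3

== LOOKUPS ==
["no-route","H3","H3"]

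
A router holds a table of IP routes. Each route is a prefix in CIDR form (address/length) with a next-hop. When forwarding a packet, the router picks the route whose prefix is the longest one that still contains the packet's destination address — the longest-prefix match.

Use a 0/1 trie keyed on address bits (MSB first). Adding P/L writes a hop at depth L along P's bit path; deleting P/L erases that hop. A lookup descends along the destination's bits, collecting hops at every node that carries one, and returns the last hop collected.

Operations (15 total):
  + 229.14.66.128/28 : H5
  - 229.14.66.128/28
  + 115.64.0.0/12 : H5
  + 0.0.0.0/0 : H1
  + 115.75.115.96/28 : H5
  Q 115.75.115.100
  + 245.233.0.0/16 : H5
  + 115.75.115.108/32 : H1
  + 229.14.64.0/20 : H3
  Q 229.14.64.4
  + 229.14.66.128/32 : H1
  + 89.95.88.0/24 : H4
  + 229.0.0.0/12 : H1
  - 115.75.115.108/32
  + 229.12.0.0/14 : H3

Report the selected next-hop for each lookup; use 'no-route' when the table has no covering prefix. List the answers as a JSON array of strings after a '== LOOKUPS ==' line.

Apply in order:
  add 229.14.66.128/28 -> H5 at depth 28
  - 229.14.66.128/28 clear@28
  add 115.64.0.0/12 -> H5 at depth 12
  add 0.0.0.0/0 -> H1 at depth 0
  add 115.75.115.96/28 -> H5 at depth 28
  ? 115.75.115.100  path d0:H1→d1:-→d2:-→d3:-→d4:-→d5:-→d6:-→d7:-→d8:-→d9:-→d10:-→d11:-→d12:H5→d13:-→d14:-→d15:-→d16:-→d17:-→d18:-→d19:-→d20:-→d21:-→d22:-→d23:-→d24:-→d25:-→d26:-→d27:-→d28:H5  best=H5
  add 245.233.0.0/16 -> H5 at depth 16
  add 115.75.115.108/32 -> H1 at depth 32
  add 229.14.64.0/20 -> H3 at depth 20
  ? 229.14.64.4  path d0:H1→d1:-→d2:-→d3:-→d4:-→d5:-→d6:-→d7:-→d8:-→d9:-→d10:-→d11:-→d12:-→d13:-→d14:-→d15:-→d16:-→d17:-→d18:-→d19:-→d20:H3→d21:-→d22:-  best=H3
  add 229.14.66.128/32 -> H1 at depth 32
  add 89.95.88.0/24 -> H4 at depth 24
  add 229.0.0.0/12 -> H1 at depth 12
  - 115.75.115.108/32 clear@32
  add 229.12.0.0/14 -> H3 at depth 14

== LOOKUPS ==
["H5","H3"]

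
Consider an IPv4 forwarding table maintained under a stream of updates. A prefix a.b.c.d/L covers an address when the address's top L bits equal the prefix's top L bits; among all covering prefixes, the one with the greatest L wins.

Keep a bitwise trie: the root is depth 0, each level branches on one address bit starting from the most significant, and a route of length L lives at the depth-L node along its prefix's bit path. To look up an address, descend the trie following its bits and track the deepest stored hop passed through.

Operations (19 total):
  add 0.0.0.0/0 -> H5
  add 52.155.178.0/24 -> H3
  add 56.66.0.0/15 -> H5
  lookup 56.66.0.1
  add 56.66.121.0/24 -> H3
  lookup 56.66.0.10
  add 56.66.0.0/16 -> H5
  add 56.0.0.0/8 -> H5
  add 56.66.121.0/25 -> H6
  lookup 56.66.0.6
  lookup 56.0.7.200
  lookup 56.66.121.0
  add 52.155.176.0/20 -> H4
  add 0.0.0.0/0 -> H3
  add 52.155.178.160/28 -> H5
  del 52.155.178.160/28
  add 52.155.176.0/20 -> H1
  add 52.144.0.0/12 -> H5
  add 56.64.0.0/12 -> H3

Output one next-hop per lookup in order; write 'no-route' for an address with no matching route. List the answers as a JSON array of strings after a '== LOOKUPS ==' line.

Apply in order:
  add 0.0.0.0/0 -> H5 at depth 0
  add 52.155.178.0/24 -> H3 at depth 24
  add 56.66.0.0/15 -> H5 at depth 15
  Q 56.66.0.1: descend 001110000100001 ; hops seen [H5,H5] ; pick H5
  add 56.66.121.0/24 -> H3 at depth 24
  Q 56.66.0.10: descend 00111000010000100 ; hops seen [H5,H5] ; pick H5
  add 56.66.0.0/16 -> H5 at depth 16
  add 56.0.0.0/8 -> H5 at depth 8
  add 56.66.121.0/25 -> H6 at depth 25
  Q 56.66.0.6: descend 00111000010000100 ; hops seen [H5,H5,H5,H5] ; pick H5
  Q 56.0.7.200: descend 001110000 ; hops seen [H5,H5] ; pick H5
  Q 56.66.121.0: descend 0011100001000010011110010 ; hops seen [H5,H5,H5,H5,H3,H6] ; pick H6
  add 52.155.176.0/20 -> H4 at depth 20
  add 0.0.0.0/0 -> H3 at depth 0
  add 52.155.178.160/28 -> H5 at depth 28
  del 52.155.178.160/28 (clear depth 28)
  add 52.155.176.0/20 -> H1 at depth 20
  add 52.144.0.0/12 -> H5 at depth 12
  add 56.64.0.0/12 -> H3 at depth 12

== LOOKUPS ==
["H5","H5","H5","H5","H6"]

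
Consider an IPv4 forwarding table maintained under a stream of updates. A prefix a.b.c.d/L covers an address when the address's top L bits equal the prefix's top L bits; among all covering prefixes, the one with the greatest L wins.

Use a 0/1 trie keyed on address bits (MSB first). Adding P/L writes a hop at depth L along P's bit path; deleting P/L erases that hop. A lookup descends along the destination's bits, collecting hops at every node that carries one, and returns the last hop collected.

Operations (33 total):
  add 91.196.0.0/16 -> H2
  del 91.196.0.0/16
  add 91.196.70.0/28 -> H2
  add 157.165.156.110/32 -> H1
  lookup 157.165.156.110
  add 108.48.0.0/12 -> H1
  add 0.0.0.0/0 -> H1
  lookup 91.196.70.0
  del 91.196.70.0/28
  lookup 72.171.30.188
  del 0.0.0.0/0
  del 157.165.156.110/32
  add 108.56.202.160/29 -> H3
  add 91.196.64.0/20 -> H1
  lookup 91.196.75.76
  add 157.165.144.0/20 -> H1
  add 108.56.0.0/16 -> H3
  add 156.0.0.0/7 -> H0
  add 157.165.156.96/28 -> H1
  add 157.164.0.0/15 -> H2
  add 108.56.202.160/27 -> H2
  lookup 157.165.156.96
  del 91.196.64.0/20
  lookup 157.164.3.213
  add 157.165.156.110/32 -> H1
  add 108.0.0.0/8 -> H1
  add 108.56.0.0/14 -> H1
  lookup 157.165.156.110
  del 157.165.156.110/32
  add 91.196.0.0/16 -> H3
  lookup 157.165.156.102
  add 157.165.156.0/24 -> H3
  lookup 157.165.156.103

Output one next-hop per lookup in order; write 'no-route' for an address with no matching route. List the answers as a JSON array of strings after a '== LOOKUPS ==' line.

Trace:
  + 91.196.0.0/16 (H2) depth=16
  del 91.196.0.0/16 (clear depth 16)
  + 91.196.70.0/28 (H2) depth=28
  + 157.165.156.110/32 (H1) depth=32
  lookup 157.165.156.110: bits 10011101101001011001110001101110 walk d0:-→d1:-→d2:-→d3:-→d4:-→d5:-→d6:-→d7:-→d8:-→d9:-→d10:-→d11:-→d12:-→d13:-→d14:-→d15:-→d16:-→d17:-→d18:-→d19:-→d20:-→d21:-→d22:-→d23:-→d24:-→d25:-→d26:-→d27:-→d28:-→d29:-→d30:-→d31:-→d32:H1 -> H1
  + 108.48.0.0/12 (H1) depth=12
  + 0.0.0.0/0 (H1) depth=0
  lookup 91.196.70.0: bits 0101101111000100010001100000 walk d0:H1→d1:-→d2:-→d3:-→d4:-→d5:-→d6:-→d7:-→d8:-→d9:-→d10:-→d11:-→d12:-→d13:-→d14:-→d15:-→d16:-→d17:-→d18:-→d19:-→d20:-→d21:-→d22:-→d23:-→d24:-→d25:-→d26:-→d27:-→d28:H2 -> H2
  del 91.196.70.0/28 (clear depth 28)
  lookup 72.171.30.188: bits 010 walk d0:H1→d1:-→d2:-→d3:- -> H1
  del 0.0.0.0/0 (clear depth 0)
  del 157.165.156.110/32 (clear depth 32)
  + 108.56.202.160/29 (H3) depth=29
  + 91.196.64.0/20 (H1) depth=20
  lookup 91.196.75.76: bits 01011011110001000100 walk d0:-→d1:-→d2:-→d3:-→d4:-→d5:-→d6:-→d7:-→d8:-→d9:-→d10:-→d11:-→d12:-→d13:-→d14:-→d15:-→d16:-→d17:-→d18:-→d19:-→d20:H1 -> H1
  + 157.165.144.0/20 (H1) depth=20
  + 108.56.0.0/16 (H3) depth=16
  + 156.0.0.0/7 (H0) depth=7
  + 157.165.156.96/28 (H1) depth=28
  + 157.164.0.0/15 (H2) depth=15
  + 108.56.202.160/27 (H2) depth=27
  lookup 157.165.156.96: bits 1001110110100101100111000110 walk d0:-→d1:-→d2:-→d3:-→d4:-→d5:-→d6:-→d7:H0→d8:-→d9:-→d10:-→d11:-→d12:-→d13:-→d14:-→d15:H2→d16:-→d17:-→d18:-→d19:-→d20:H1→d21:-→d22:-→d23:-→d24:-→d25:-→d26:-→d27:-→d28:H1 -> H1
  del 91.196.64.0/20 (clear depth 20)
  lookup 157.164.3.213: bits 100111011010010 walk d0:-→d1:-→d2:-→d3:-→d4:-→d5:-→d6:-→d7:H0→d8:-→d9:-→d10:-→d11:-→d12:-→d13:-→d14:-→d15:H2 -> H2
  + 157.165.156.110/32 (H1) depth=32
  + 108.0.0.0/8 (H1) depth=8
  + 108.56.0.0/14 (H1) depth=14
  lookup 157.165.156.110: bits 10011101101001011001110001101110 walk d0:-→d1:-→d2:-→d3:-→d4:-→d5:-→d6:-→d7:H0→d8:-→d9:-→d10:-→d11:-→d12:-→d13:-→d14:-→d15:H2→d16:-→d17:-→d18:-→d19:-→d20:H1→d21:-→d22:-→d23:-→d24:-→d25:-→d26:-→d27:-→d28:H1→d29:-→d30:-→d31:-→d32:H1 -> H1
  del 157.165.156.110/32 (clear depth 32)
  + 91.196.0.0/16 (H3) depth=16
  lookup 157.165.156.102: bits 1001110110100101100111000110 walk d0:-→d1:-→d2:-→d3:-→d4:-→d5:-→d6:-→d7:H0→d8:-→d9:-→d10:-→d11:-→d12:-→d13:-→d14:-→d15:H2→d16:-→d17:-→d18:-→d19:-→d20:H1→d21:-→d22:-→d23:-→d24:-→d25:-→d26:-→d27:-→d28:H1 -> H1
  + 157.165.156.0/24 (H3) depth=24
  lookup 157.165.156.103: bits 1001110110100101100111000110 walk d0:-→d1:-→d2:-→d3:-→d4:-→d5:-→d6:-→d7:H0→d8:-→d9:-→d10:-→d11:-→d12:-→d13:-→d14:-→d15:H2→d16:-→d17:-→d18:-→d19:-→d20:H1→d21:-→d22:-→d23:-→d24:H3→d25:-→d26:-→d27:-→d28:H1 -> H1

== LOOKUPS ==
["H1","H2","H1","H1","H1","H2","H1","H1","H1"]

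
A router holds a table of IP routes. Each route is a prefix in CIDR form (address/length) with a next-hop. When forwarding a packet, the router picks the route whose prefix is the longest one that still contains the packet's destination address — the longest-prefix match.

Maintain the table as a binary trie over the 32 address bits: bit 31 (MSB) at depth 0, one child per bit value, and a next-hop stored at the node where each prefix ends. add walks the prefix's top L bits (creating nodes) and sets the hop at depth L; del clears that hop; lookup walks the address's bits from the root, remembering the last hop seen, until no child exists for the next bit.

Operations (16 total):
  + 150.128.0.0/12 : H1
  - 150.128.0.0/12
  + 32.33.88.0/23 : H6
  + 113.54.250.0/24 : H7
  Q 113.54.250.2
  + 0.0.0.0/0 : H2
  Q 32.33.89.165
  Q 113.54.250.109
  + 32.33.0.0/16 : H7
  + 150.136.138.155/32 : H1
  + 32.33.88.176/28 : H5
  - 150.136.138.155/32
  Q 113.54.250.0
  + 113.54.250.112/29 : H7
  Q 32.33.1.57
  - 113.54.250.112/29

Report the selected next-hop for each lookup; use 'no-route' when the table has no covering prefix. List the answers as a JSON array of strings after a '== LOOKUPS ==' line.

Apply in order:
  add 150.128.0.0/12 -> H1 at depth 12
  del 150.128.0.0/12 (clear depth 12)
  add 32.33.88.0/23 -> H6 at depth 23
  add 113.54.250.0/24 -> H7 at depth 24
  Q 113.54.250.2: descend 011100010011011011111010 ; hops seen [H7] ; pick H7
  add 0.0.0.0/0 -> H2 at depth 0
  Q 32.33.89.165: descend 00100000001000010101100 ; hops seen [H2,H6] ; pick H6
  Q 113.54.250.109: descend 011100010011011011111010 ; hops seen [H2,H7] ; pick H7
  add 32.33.0.0/16 -> H7 at depth 16
  add 150.136.138.155/32 -> H1 at depth 32
  add 32.33.88.176/28 -> H5 at depth 28
  del 150.136.138.155/32 (clear depth 32)
  Q 113.54.250.0: descend 011100010011011011111010 ; hops seen [H2,H7] ; pick H7
  add 113.54.250.112/29 -> H7 at depth 29
  Q 32.33.1.57: descend 00100000001000010 ; hops seen [H2,H7] ; pick H7
  del 113.54.250.112/29 (clear depth 29)

== LOOKUPS ==
["H7","H6","H7","H7","H7"]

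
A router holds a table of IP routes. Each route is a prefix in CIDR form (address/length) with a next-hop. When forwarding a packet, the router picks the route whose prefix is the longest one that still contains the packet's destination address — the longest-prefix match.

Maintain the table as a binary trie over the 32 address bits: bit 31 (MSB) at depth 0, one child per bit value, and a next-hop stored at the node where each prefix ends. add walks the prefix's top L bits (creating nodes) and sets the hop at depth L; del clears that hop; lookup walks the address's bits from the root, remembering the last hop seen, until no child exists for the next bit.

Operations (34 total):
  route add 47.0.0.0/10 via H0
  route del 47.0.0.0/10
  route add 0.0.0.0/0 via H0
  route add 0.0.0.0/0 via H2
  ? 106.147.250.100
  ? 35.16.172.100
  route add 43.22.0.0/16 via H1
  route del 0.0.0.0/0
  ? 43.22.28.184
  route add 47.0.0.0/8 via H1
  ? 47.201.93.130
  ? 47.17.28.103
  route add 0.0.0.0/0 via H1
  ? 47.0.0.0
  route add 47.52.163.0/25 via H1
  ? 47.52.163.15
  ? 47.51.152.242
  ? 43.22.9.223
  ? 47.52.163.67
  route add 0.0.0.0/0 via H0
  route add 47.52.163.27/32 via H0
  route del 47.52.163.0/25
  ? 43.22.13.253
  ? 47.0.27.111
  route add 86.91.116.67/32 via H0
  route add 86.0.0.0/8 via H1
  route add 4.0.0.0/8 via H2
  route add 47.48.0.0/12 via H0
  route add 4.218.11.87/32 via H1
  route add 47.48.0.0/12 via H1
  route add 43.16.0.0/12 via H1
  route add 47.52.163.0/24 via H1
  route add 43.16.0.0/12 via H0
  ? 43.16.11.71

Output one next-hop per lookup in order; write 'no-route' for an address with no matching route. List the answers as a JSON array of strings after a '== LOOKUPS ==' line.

Apply in order:
  + 47.0.0.0/10 (H0) depth=10
  del 47.0.0.0/10 (clear depth 10)
  + 0.0.0.0/0 (H0) depth=0
  + 0.0.0.0/0 (H2) depth=0
  lookup 106.147.250.100: bits 0 walk d0:H2→d1:- -> H2
  lookup 35.16.172.100: bits 0010 walk d0:H2→d1:-→d2:-→d3:-→d4:- -> H2
  + 43.22.0.0/16 (H1) depth=16
  del 0.0.0.0/0 (clear depth 0)
  lookup 43.22.28.184: bits 0010101100010110 walk d0:-→d1:-→d2:-→d3:-→d4:-→d5:-→d6:-→d7:-→d8:-→d9:-→d10:-→d11:-→d12:-→d13:-→d14:-→d15:-→d16:H1 -> H1
  + 47.0.0.0/8 (H1) depth=8
  lookup 47.201.93.130: bits 00101111 walk d0:-→d1:-→d2:-→d3:-→d4:-→d5:-→d6:-→d7:-→d8:H1 -> H1
  lookup 47.17.28.103: bits 0010111100 walk d0:-→d1:-→d2:-→d3:-→d4:-→d5:-→d6:-→d7:-→d8:H1→d9:-→d10:- -> H1
  + 0.0.0.0/0 (H1) depth=0
  lookup 47.0.0.0: bits 0010111100 walk d0:H1→d1:-→d2:-→d3:-→d4:-→d5:-→d6:-→d7:-→d8:H1→d9:-→d10:- -> H1
  + 47.52.163.0/25 (H1) depth=25
  lookup 47.52.163.15: bits 0010111100110100101000110 walk d0:H1→d1:-→d2:-→d3:-→d4:-→d5:-→d6:-→d7:-→d8:H1→d9:-→d10:-→d11:-→d12:-→d13:-→d14:-→d15:-→d16:-→d17:-→d18:-→d19:-→d20:-→d21:-→d22:-→d23:-→d24:-→d25:H1 -> H1
  lookup 47.51.152.242: bits 0010111100110 walk d0:H1→d1:-→d2:-→d3:-→d4:-→d5:-→d6:-→d7:-→d8:H1→d9:-→d10:-→d11:-→d12:-→d13:- -> H1
  lookup 43.22.9.223: bits 0010101100010110 walk d0:H1→d1:-→d2:-→d3:-→d4:-→d5:-→d6:-→d7:-→d8:-→d9:-→d10:-→d11:-→d12:-→d13:-→d14:-→d15:-→d16:H1 -> H1
  lookup 47.52.163.67: bits 0010111100110100101000110 walk d0:H1→d1:-→d2:-→d3:-→d4:-→d5:-→d6:-→d7:-→d8:H1→d9:-→d10:-→d11:-→d12:-→d13:-→d14:-→d15:-→d16:-→d17:-→d18:-→d19:-→d20:-→d21:-→d22:-→d23:-→d24:-→d25:H1 -> H1
  + 0.0.0.0/0 (H0) depth=0
  + 47.52.163.27/32 (H0) depth=32
  del 47.52.163.0/25 (clear depth 25)
  lookup 43.22.13.253: bits 0010101100010110 walk d0:H0→d1:-→d2:-→d3:-→d4:-→d5:-→d6:-→d7:-→d8:-→d9:-→d10:-→d11:-→d12:-→d13:-→d14:-→d15:-→d16:H1 -> H1
  lookup 47.0.27.111: bits 0010111100 walk d0:H0→d1:-→d2:-→d3:-→d4:-→d5:-→d6:-→d7:-→d8:H1→d9:-→d10:- -> H1
  + 86.91.116.67/32 (H0) depth=32
  + 86.0.0.0/8 (H1) depth=8
  + 4.0.0.0/8 (H2) depth=8
  + 47.48.0.0/12 (H0) depth=12
  + 4.218.11.87/32 (H1) depth=32
  + 47.48.0.0/12 (H1) depth=12
  + 43.16.0.0/12 (H1) depth=12
  + 47.52.163.0/24 (H1) depth=24
  + 43.16.0.0/12 (H0) depth=12
  lookup 43.16.11.71: bits 0010101100010 walk d0:H0→d1:-→d2:-→d3:-→d4:-→d5:-→d6:-→d7:-→d8:-→d9:-→d10:-→d11:-→d12:H0→d13:- -> H0

== LOOKUPS ==
["H2","H2","H1","H1","H1","H1","H1","H1","H1","H1","H1","H1","H0"]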